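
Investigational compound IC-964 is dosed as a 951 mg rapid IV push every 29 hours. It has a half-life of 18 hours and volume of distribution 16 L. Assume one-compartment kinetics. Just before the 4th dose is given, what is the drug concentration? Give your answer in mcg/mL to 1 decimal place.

27.9 mcg/mL

f = (1/2)^(τ/t½) = (1/2)^(29/18) ≈ 0.3273.
C₀ = D/Vd = 951/16 ≈ 59.438 mcg/mL.
Before the 4th dose, 3 doses have been given. Superposition: Cmin = C₀·(f + f² + … + f^3).
≈ 59.438 × (0.3273 + 0.1071 + 0.0351) ≈ 59.438 × 0.4695 ≈ 27.906 mcg/mL.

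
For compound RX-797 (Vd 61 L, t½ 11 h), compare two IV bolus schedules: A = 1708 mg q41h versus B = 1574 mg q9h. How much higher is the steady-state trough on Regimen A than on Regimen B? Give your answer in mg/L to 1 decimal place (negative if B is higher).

Regimen A: f = (1/2)^(41/11) ≈ 0.0755; Cmin,ss = (1708/61)·f/(1−f) ≈ 2.287 mg/L.
Regimen B: f = (1/2)^(9/11) ≈ 0.5672; Cmin,ss = (1574/61)·f/(1−f) ≈ 33.816 mg/L.
Difference ≈ 2.287 − 33.816 ≈ -31.529 mg/L.

-31.5 mg/L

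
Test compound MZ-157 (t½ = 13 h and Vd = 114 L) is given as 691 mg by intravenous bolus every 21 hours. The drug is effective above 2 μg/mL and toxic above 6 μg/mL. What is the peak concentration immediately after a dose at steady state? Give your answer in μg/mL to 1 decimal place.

Over one 21-h interval, 21/13 ≈ 1.6154 half-lives elapse, leaving f ≈ 0.3264 of each dose.
At steady state, accumulation factor R = 1/(1 − e^(−kτ)) ≈ 1.4846.
Each bolus raises the concentration by D/Vd = 691/114 ≈ 6.061 μg/mL.
Steady-state peak Cmax,ss = C₀·R ≈ 6.061 × 1.4846 ≈ 8.998 μg/mL.
Peak 9.0 μg/mL vs MTC 6 μg/mL: exceeds toxic threshold.

9.0 μg/mL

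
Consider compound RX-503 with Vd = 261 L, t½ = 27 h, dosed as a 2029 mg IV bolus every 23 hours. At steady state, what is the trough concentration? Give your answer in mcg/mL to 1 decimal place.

Over one 23-h interval, 23/27 ≈ 0.85185 half-lives elapse, leaving f ≈ 0.5541 of each dose.
Each bolus raises the concentration by D/Vd = 2029/261 ≈ 7.774 mcg/mL.
Steady-state trough Cmin,ss = C₀·f/(1−f) ≈ 7.774 × 0.5541/0.4459 ≈ 9.660 mcg/mL.

9.7 mcg/mL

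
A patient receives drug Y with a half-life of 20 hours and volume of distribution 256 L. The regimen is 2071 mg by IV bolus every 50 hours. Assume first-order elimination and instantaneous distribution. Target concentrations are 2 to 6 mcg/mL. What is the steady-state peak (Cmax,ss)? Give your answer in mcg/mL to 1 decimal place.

9.8 mcg/mL

k = ln2/t½ = ln2/20 ≈ 0.034657 h⁻¹; fraction remaining f = e^(−kτ) = e^(−0.034657×50) ≈ 0.1768.
Accumulation ratio R = 1/(1 − f) ≈ 1/0.8232 ≈ 1.2148.
Single-dose peak C₀ = D/Vd = 2071/256 ≈ 8.090 mcg/mL.
Steady-state peak Cmax,ss = C₀·R ≈ 8.090 × 1.2148 ≈ 9.828 mcg/mL.
Peak 9.8 mcg/mL vs MTC 6 mcg/mL: exceeds toxic threshold.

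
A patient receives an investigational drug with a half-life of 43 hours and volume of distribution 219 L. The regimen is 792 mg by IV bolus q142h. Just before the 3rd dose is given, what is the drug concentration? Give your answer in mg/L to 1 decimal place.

0.4 mg/L

f = (1/2)^(τ/t½) = (1/2)^(142/43) ≈ 0.1014.
C₀ = D/Vd = 792/219 ≈ 3.616 mg/L.
Before the 3rd dose, 2 doses have been given. Superposition: Cmin = C₀·(f + f²).
≈ 3.616 × (0.1014 + 0.0103) ≈ 3.616 × 0.1117 ≈ 0.404 mg/L.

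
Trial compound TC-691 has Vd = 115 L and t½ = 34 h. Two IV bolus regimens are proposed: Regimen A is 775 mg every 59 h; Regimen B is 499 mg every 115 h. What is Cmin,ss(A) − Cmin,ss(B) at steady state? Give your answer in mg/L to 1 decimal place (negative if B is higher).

2.4 mg/L

Regimen A: f = (1/2)^(59/34) ≈ 0.3003; Cmin,ss = (775/115)·f/(1−f) ≈ 2.892 mg/L.
Regimen B: f = (1/2)^(115/34) ≈ 0.0959; Cmin,ss = (499/115)·f/(1−f) ≈ 0.460 mg/L.
Difference ≈ 2.892 − 0.460 ≈ 2.432 mg/L.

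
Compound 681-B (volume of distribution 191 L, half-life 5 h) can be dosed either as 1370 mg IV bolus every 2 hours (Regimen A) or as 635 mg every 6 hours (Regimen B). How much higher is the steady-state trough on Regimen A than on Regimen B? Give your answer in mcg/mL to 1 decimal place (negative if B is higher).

Regimen A: f = (1/2)^(2/5) ≈ 0.7579; Cmin,ss = (1370/191)·f/(1−f) ≈ 22.455 mcg/mL.
Regimen B: f = (1/2)^(6/5) ≈ 0.4353; Cmin,ss = (635/191)·f/(1−f) ≈ 2.563 mcg/mL.
Difference ≈ 22.455 − 2.563 ≈ 19.892 mcg/mL.

19.9 mcg/mL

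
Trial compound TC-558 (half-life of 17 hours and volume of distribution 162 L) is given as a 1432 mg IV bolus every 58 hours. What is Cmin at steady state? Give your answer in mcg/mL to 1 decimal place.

k = ln2/t½ = ln2/17 ≈ 0.040773 h⁻¹; fraction remaining f = e^(−kτ) = e^(−0.040773×58) ≈ 0.0940.
Each bolus raises the concentration by D/Vd = 1432/162 ≈ 8.840 mcg/mL.
Steady-state trough Cmin,ss = C₀·f/(1−f) ≈ 8.840 × 0.0940/0.9060 ≈ 0.917 mcg/mL.

0.9 mcg/mL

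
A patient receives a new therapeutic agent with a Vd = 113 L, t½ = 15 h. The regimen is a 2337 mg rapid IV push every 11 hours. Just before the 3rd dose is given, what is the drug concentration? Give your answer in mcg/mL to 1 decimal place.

f = (1/2)^(τ/t½) = (1/2)^(11/15) ≈ 0.6015.
C₀ = D/Vd = 2337/113 ≈ 20.681 mcg/mL.
Before the 3rd dose, 2 doses have been given. Superposition: Cmin = C₀·(f + f²).
≈ 20.681 × (0.6015 + 0.3618) ≈ 20.681 × 0.9633 ≈ 19.922 mcg/mL.

19.9 mcg/mL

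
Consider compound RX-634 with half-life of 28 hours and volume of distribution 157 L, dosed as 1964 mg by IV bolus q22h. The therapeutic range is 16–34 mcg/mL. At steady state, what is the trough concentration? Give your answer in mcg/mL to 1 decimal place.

17.3 mcg/mL

Over one 22-h interval, 22/28 ≈ 0.78571 half-lives elapse, leaving f ≈ 0.5801 of each dose.
At steady state, accumulation factor R = 1/(1 − e^(−kτ)) ≈ 2.3815.
Single-dose peak C₀ = D/Vd = 1964/157 ≈ 12.510 mcg/mL.
Cmax,ss = C₀/(1 − f) ≈ 12.510/0.4199 ≈ 29.793 mcg/mL.
One interval later, Cmin,ss = Cmax,ss·e^(−kτ) ≈ 29.793 × 0.5801 ≈ 17.283 mcg/mL.
Trough 17.3 mcg/mL vs MEC 16 mcg/mL: adequate.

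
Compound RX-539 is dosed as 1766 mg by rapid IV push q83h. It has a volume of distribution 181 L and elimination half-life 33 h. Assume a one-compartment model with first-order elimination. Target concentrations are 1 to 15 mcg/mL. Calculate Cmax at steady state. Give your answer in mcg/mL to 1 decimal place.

k = ln2/t½ = ln2/33 ≈ 0.021004 h⁻¹; fraction remaining f = e^(−kτ) = e^(−0.021004×83) ≈ 0.1749.
At steady state, accumulation factor R = 1/(1 − e^(−kτ)) ≈ 1.2120.
Single-dose peak C₀ = D/Vd = 1766/181 ≈ 9.757 mcg/mL.
Cmax,ss = C₀/(1 − f) ≈ 9.757/0.8251 ≈ 11.825 mcg/mL.
Peak 11.8 mcg/mL vs MTC 15 mcg/mL: below toxic threshold.

11.8 mcg/mL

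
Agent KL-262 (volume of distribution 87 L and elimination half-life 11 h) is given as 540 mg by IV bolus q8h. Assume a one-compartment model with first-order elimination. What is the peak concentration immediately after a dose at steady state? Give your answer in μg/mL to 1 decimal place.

Over one 8-h interval, 8/11 ≈ 0.72727 half-lives elapse, leaving f ≈ 0.6040 of each dose.
At steady state, accumulation factor R = 1/(1 − e^(−kτ)) ≈ 2.5253.
Single-dose peak C₀ = D/Vd = 540/87 ≈ 6.207 μg/mL.
Steady-state peak Cmax,ss = C₀·R ≈ 6.207 × 2.5253 ≈ 15.675 μg/mL.

15.7 μg/mL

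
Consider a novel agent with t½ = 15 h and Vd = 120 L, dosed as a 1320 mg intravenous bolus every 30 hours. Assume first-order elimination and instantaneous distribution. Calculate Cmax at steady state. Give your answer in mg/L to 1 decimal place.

τ = 30 h = 2 half-lives, so f = (1/2)^2 = 0.25.
At steady state, R = 1/(1 − 0.25) = 4/3.
Single-dose peak C₀ = D/Vd = 1320/120 = 11 mg/L.
Steady-state peak Cmax,ss = C₀·R = 11 × 4/3 ≈ 14.667 mg/L.

14.7 mg/L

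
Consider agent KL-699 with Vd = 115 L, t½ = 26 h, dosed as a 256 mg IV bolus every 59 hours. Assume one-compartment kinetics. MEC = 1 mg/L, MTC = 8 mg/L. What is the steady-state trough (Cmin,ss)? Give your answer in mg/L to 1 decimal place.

0.6 mg/L

k = ln2/t½ = ln2/26 ≈ 0.026660 h⁻¹; fraction remaining f = e^(−kτ) = e^(−0.026660×59) ≈ 0.2074.
Single-dose peak C₀ = D/Vd = 256/115 ≈ 2.226 mg/L.
Steady-state trough Cmin,ss = C₀·f/(1−f) ≈ 2.226 × 0.2074/0.7926 ≈ 0.582 mg/L.
Trough 0.6 mg/L vs MEC 1 mg/L: subtherapeutic.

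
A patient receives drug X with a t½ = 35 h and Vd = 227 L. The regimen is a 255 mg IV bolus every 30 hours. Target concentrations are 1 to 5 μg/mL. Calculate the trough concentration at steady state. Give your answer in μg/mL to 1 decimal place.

1.4 μg/mL

Over one 30-h interval, 30/35 ≈ 0.85714 half-lives elapse, leaving f ≈ 0.5520 of each dose.
Single-dose peak C₀ = D/Vd = 255/227 ≈ 1.123 μg/mL.
Steady-state trough Cmin,ss = C₀·f/(1−f) ≈ 1.123 × 0.5520/0.4480 ≈ 1.384 μg/mL.
Trough 1.4 μg/mL vs MEC 1 μg/mL: adequate.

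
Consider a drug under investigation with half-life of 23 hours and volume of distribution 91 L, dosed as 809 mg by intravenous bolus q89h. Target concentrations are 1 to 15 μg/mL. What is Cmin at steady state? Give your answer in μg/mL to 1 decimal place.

0.7 μg/mL

Over one 89-h interval, 89/23 ≈ 3.8696 half-lives elapse, leaving f ≈ 0.0684 of each dose.
Single-dose peak C₀ = D/Vd = 809/91 ≈ 8.890 μg/mL.
Steady-state trough Cmin,ss = C₀·f/(1−f) ≈ 8.890 × 0.0684/0.9316 ≈ 0.653 μg/mL.
Trough 0.7 μg/mL vs MEC 1 μg/mL: subtherapeutic.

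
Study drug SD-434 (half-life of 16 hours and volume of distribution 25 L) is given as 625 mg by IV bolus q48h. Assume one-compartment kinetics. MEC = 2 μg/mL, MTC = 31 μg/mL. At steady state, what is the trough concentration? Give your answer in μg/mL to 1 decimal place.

3.6 μg/mL

The dosing interval is 3 half-lives, so f = 2^(−3) = 0.125.
At steady state, R = 1/(1 − 0.125) = 8/7.
Single-dose peak C₀ = D/Vd = 625/25 = 25 μg/mL.
Steady-state peak Cmax,ss = C₀·R = 25 × 8/7 ≈ 28.571 μg/mL.
Steady-state trough Cmin,ss = Cmax,ss·f ≈ 28.571 × 0.125 ≈ 3.571 μg/mL.
Trough 3.6 μg/mL vs MEC 2 μg/mL: adequate.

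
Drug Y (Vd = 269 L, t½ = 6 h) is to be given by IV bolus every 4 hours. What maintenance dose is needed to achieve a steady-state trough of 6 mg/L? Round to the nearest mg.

τ/t½ = 4/6 ≈ 0.66667, so f = (1/2)^(4/6) ≈ 0.629961.
Cmin,ss = (D/Vd)·f/(1−f), so D = Cmin,ss·Vd·(1−f)/f.
D = 6 × 269 × (1−f)/f ≈ 6 × 269 × 0.58740 ≈ 948.06 mg.

948 mg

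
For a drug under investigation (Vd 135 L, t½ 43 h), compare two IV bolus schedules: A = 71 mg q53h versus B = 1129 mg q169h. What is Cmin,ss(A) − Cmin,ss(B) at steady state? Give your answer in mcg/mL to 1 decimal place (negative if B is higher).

Regimen A: f = (1/2)^(53/43) ≈ 0.4256; Cmin,ss = (71/135)·f/(1−f) ≈ 0.390 mcg/mL.
Regimen B: f = (1/2)^(169/43) ≈ 0.0656; Cmin,ss = (1129/135)·f/(1−f) ≈ 0.587 mcg/mL.
Difference ≈ 0.390 − 0.587 ≈ -0.197 mcg/mL.

-0.2 mcg/mL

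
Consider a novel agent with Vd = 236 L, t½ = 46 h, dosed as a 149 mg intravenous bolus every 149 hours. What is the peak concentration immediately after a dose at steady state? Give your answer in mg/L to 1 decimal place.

τ/t½ = 149/46 ≈ 3.2391, so fraction remaining f = (1/2)^(149/46) ≈ 0.1059.
Accumulation ratio R = 1/(1 − f) ≈ 1/0.8941 ≈ 1.1184.
Single-dose peak C₀ = D/Vd = 149/236 ≈ 0.631 mg/L.
Steady-state peak Cmax,ss = C₀·R ≈ 0.631 × 1.1184 ≈ 0.706 mg/L.

0.7 mg/L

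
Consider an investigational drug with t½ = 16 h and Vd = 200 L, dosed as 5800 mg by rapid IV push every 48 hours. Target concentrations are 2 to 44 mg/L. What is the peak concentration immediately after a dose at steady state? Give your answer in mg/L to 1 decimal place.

The dosing interval is 3 half-lives, so f = 2^(−3) = 0.125.
Accumulation ratio R = 1/(1 − f) = 1/0.875 = 8/7.
Single-dose peak C₀ = D/Vd = 5800/200 = 29 mg/L.
Steady-state peak Cmax,ss = C₀·R = 29 × 8/7 ≈ 33.143 mg/L.
Peak 33.1 mg/L vs MTC 44 mg/L: below toxic threshold.

33.1 mg/L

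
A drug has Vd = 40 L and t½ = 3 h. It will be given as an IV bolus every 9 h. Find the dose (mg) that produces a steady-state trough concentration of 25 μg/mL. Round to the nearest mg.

τ/t½ = 9/3 ≈ 3, so f = (1/2)^(9/3) ≈ 0.125000.
Cmin,ss = (D/Vd)·f/(1−f), so D = Cmin,ss·Vd·(1−f)/f.
D = 25 × 40 × (1−f)/f ≈ 25 × 40 × 7.00000 ≈ 7000.00 mg.

7000 mg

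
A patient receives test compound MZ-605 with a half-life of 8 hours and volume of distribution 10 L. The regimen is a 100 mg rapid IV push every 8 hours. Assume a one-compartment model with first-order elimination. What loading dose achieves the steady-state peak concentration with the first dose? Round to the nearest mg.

f = (1/2)^(8/8) ≈ 0.500000; accumulation ratio R = 1/(1−f) ≈ 2.00000.
Loading dose to hit Cmax,ss on first dose: D_load = D_maint·R ≈ 100 × 2.00000 ≈ 200.00 mg.

200 mg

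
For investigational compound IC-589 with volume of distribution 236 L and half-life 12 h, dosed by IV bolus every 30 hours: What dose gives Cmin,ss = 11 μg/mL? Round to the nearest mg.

τ/t½ = 30/12 ≈ 2.5, so f = (1/2)^(30/12) ≈ 0.176777.
Cmin,ss = (D/Vd)·f/(1−f), so D = Cmin,ss·Vd·(1−f)/f.
D = 11 × 236 × (1−f)/f ≈ 11 × 236 × 4.65684 ≈ 12089.16 mg.

12089 mg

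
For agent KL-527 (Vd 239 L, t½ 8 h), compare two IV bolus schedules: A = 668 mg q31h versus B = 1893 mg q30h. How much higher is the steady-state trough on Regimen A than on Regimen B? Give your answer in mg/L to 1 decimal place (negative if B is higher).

-0.4 mg/L

Regimen A: f = (1/2)^(31/8) ≈ 0.0682; Cmin,ss = (668/239)·f/(1−f) ≈ 0.205 mg/L.
Regimen B: f = (1/2)^(30/8) ≈ 0.0743; Cmin,ss = (1893/239)·f/(1−f) ≈ 0.636 mg/L.
Difference ≈ 0.205 − 0.636 ≈ -0.431 mg/L.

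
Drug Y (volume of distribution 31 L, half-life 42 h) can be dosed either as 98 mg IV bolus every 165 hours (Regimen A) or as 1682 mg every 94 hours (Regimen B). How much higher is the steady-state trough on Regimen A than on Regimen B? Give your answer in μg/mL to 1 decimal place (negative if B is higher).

Regimen A: f = (1/2)^(165/42) ≈ 0.0657; Cmin,ss = (98/31)·f/(1−f) ≈ 0.222 μg/mL.
Regimen B: f = (1/2)^(94/42) ≈ 0.2120; Cmin,ss = (1682/31)·f/(1−f) ≈ 14.597 μg/mL.
Difference ≈ 0.222 − 14.597 ≈ -14.375 μg/mL.

-14.4 μg/mL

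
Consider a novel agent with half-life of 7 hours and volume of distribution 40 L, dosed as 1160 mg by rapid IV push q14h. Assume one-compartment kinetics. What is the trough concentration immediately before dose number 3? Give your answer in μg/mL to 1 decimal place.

f = (1/2)^(τ/t½) = (1/2)^(14/7) ≈ 0.2500.
C₀ = D/Vd = 1160/40 ≈ 29.000 μg/mL.
Before the 3rd dose, 2 doses have been given. Superposition: Cmin = C₀·(f + f²).
≈ 29.000 × (0.2500 + 0.0625) ≈ 29.000 × 0.3125 ≈ 9.062 μg/mL.

9.1 μg/mL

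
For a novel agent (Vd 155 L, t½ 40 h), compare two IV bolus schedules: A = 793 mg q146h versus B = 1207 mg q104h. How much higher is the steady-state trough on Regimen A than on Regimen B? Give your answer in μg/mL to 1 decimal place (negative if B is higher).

Regimen A: f = (1/2)^(146/40) ≈ 0.0797; Cmin,ss = (793/155)·f/(1−f) ≈ 0.443 μg/mL.
Regimen B: f = (1/2)^(104/40) ≈ 0.1649; Cmin,ss = (1207/155)·f/(1−f) ≈ 1.538 μg/mL.
Difference ≈ 0.443 − 1.538 ≈ -1.095 μg/mL.

-1.1 μg/mL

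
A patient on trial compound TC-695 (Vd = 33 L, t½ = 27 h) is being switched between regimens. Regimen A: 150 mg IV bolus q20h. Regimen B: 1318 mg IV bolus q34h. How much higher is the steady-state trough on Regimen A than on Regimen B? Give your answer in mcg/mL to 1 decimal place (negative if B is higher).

Regimen A: f = (1/2)^(20/27) ≈ 0.5984; Cmin,ss = (150/33)·f/(1−f) ≈ 6.773 mcg/mL.
Regimen B: f = (1/2)^(34/27) ≈ 0.4178; Cmin,ss = (1318/33)·f/(1−f) ≈ 28.661 mcg/mL.
Difference ≈ 6.773 − 28.661 ≈ -21.888 mcg/mL.

-21.9 mcg/mL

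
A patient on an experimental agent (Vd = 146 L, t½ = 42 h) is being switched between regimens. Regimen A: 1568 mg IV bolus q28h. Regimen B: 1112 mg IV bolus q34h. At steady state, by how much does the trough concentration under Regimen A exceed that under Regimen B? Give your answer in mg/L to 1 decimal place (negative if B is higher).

Regimen A: f = (1/2)^(28/42) ≈ 0.6300; Cmin,ss = (1568/146)·f/(1−f) ≈ 18.287 mg/L.
Regimen B: f = (1/2)^(34/42) ≈ 0.5706; Cmin,ss = (1112/146)·f/(1−f) ≈ 10.121 mg/L.
Difference ≈ 18.287 − 10.121 ≈ 8.166 mg/L.

8.2 mg/L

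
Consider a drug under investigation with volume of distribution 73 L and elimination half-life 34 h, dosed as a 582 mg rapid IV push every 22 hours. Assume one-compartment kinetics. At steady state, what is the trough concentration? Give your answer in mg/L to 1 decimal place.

14.1 mg/L

k = ln2/t½ = ln2/34 ≈ 0.020387 h⁻¹; fraction remaining f = e^(−kτ) = e^(−0.020387×22) ≈ 0.6386.
Accumulation ratio R = 1/(1 − f) ≈ 1/0.3614 ≈ 2.7670.
Single-dose peak C₀ = D/Vd = 582/73 ≈ 7.973 mg/L.
Steady-state peak Cmax,ss = C₀·R ≈ 7.973 × 2.7670 ≈ 22.061 mg/L.
One interval later, Cmin,ss = Cmax,ss·e^(−kτ) ≈ 22.061 × 0.6386 ≈ 14.088 mg/L.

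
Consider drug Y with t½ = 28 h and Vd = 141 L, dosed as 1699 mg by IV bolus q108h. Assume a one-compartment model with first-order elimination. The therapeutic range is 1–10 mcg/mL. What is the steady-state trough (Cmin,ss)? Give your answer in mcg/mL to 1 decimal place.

0.9 mcg/mL

τ/t½ = 108/28 ≈ 3.8571, so fraction remaining f = (1/2)^(108/28) ≈ 0.0690.
At steady state, accumulation factor R = 1/(1 − e^(−kτ)) ≈ 1.0741.
Single-dose peak C₀ = D/Vd = 1699/141 ≈ 12.050 mcg/mL.
Cmax,ss = C₀/(1 − f) ≈ 12.050/0.9310 ≈ 12.943 mcg/mL.
Steady-state trough Cmin,ss = Cmax,ss·f ≈ 12.943 × 0.0690 ≈ 0.893 mcg/mL.
Trough 0.9 mcg/mL vs MEC 1 mcg/mL: subtherapeutic.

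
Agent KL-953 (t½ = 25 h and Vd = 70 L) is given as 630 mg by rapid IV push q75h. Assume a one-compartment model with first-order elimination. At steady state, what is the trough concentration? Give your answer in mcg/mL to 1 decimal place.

1.3 mcg/mL

τ = 75 h = 3 half-lives, so f = (1/2)^3 = 0.125.
At steady state, R = 1/(1 − 0.125) = 8/7.
Single-dose peak C₀ = D/Vd = 630/70 = 9 mcg/mL.
Steady-state peak Cmax,ss = C₀·R = 9 × 8/7 ≈ 10.286 mcg/mL.
Steady-state trough Cmin,ss = Cmax,ss·f ≈ 10.286 × 0.125 ≈ 1.286 mcg/mL.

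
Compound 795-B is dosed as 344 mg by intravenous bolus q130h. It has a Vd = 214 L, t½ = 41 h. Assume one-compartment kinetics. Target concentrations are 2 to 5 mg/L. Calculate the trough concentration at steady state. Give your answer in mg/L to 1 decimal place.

k = ln2/t½ = ln2/41 ≈ 0.016906 h⁻¹; fraction remaining f = e^(−kτ) = e^(−0.016906×130) ≈ 0.1110.
At steady state, accumulation factor R = 1/(1 − e^(−kτ)) ≈ 1.1249.
Single-dose peak C₀ = D/Vd = 344/214 ≈ 1.607 mg/L.
Cmax,ss = C₀/(1 − f) ≈ 1.607/0.8890 ≈ 1.808 mg/L.
Steady-state trough Cmin,ss = Cmax,ss·f ≈ 1.808 × 0.1110 ≈ 0.201 mg/L.
Trough 0.2 mg/L vs MEC 2 mg/L: subtherapeutic.

0.2 mg/L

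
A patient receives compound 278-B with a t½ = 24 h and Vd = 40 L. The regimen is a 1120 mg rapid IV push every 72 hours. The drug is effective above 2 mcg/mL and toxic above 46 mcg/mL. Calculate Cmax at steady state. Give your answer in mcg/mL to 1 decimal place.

32.0 mcg/mL

τ = 72 h = 3 half-lives, so f = (1/2)^3 = 0.125.
At steady state, R = 1/(1 − 0.125) = 8/7.
Single-dose peak C₀ = D/Vd = 1120/40 = 28 mcg/mL.
Steady-state peak Cmax,ss = C₀·R = 28 × 8/7 ≈ 32.000 mcg/mL.
Peak 32.0 mcg/mL vs MTC 46 mcg/mL: below toxic threshold.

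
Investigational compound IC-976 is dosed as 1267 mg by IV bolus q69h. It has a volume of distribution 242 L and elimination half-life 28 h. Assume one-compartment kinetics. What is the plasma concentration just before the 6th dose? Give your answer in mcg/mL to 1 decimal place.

f = (1/2)^(τ/t½) = (1/2)^(69/28) ≈ 0.1812.
C₀ = D/Vd = 1267/242 ≈ 5.236 mcg/mL.
Before the 6th dose, 5 doses have been given. Superposition: Cmin = C₀·(f + f² + … + f^5).
≈ 5.236 × (0.1812 + 0.0328 + 0.0059 + 0.0011 + 0.0002) ≈ 5.236 × 0.2212 ≈ 1.158 mcg/mL.

1.2 mcg/mL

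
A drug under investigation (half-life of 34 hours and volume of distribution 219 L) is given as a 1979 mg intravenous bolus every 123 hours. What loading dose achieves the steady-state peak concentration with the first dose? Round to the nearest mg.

2155 mg

f = (1/2)^(123/34) ≈ 0.081467; accumulation ratio R = 1/(1−f) ≈ 1.08869.
Loading dose to hit Cmax,ss on first dose: D_load = D_maint·R ≈ 1979 × 1.08869 ≈ 2154.52 mg.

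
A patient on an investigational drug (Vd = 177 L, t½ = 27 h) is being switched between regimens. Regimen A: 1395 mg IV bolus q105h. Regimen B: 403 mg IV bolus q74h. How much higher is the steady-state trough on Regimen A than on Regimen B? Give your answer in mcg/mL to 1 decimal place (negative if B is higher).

Regimen A: f = (1/2)^(105/27) ≈ 0.0675; Cmin,ss = (1395/177)·f/(1−f) ≈ 0.571 mcg/mL.
Regimen B: f = (1/2)^(74/27) ≈ 0.1496; Cmin,ss = (403/177)·f/(1−f) ≈ 0.401 mcg/mL.
Difference ≈ 0.571 − 0.401 ≈ 0.170 mcg/mL.

0.2 mcg/mL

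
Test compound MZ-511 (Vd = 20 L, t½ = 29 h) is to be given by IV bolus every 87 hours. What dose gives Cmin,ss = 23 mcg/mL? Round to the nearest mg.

τ/t½ = 87/29 ≈ 3, so f = (1/2)^(87/29) ≈ 0.125000.
Cmin,ss = (D/Vd)·f/(1−f), so D = Cmin,ss·Vd·(1−f)/f.
D = 23 × 20 × (1−f)/f ≈ 23 × 20 × 7.00000 ≈ 3220.00 mg.

3220 mg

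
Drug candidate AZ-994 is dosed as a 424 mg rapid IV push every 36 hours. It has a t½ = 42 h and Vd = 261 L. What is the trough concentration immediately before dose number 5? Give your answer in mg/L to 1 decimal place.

1.8 mg/L

f = (1/2)^(τ/t½) = (1/2)^(36/42) ≈ 0.5520.
C₀ = D/Vd = 424/261 ≈ 1.625 mg/L.
Before the 5th dose, 4 doses have been given. Superposition: Cmin = C₀·(f + f² + … + f^4).
≈ 1.625 × (0.5520 + 0.3047 + 0.1682 + 0.0928) ≈ 1.625 × 1.1177 ≈ 1.816 mg/L.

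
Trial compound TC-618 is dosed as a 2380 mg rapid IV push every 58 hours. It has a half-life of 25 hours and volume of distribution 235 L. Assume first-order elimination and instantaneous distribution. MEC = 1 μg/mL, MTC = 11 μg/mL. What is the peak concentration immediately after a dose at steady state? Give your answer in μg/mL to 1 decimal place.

Over one 58-h interval, 58/25 ≈ 2.32 half-lives elapse, leaving f ≈ 0.2003 of each dose.
Accumulation ratio R = 1/(1 − f) ≈ 1/0.7997 ≈ 1.2505.
Single-dose peak C₀ = D/Vd = 2380/235 ≈ 10.128 μg/mL.
Steady-state peak Cmax,ss = C₀·R ≈ 10.128 × 1.2505 ≈ 12.665 μg/mL.
Peak 12.7 μg/mL vs MTC 11 μg/mL: exceeds toxic threshold.

12.7 μg/mL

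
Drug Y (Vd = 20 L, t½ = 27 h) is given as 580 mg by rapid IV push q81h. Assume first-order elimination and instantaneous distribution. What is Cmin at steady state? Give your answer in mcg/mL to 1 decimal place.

The dosing interval is 3 half-lives, so f = 2^(−3) = 0.125.
At steady state, R = 1/(1 − 0.125) = 8/7.
Single-dose peak C₀ = D/Vd = 580/20 = 29 mcg/mL.
Steady-state peak Cmax,ss = C₀·R = 29 × 8/7 ≈ 33.143 mcg/mL.
Steady-state trough Cmin,ss = Cmax,ss·f ≈ 33.143 × 0.125 ≈ 4.143 mcg/mL.

4.1 mcg/mL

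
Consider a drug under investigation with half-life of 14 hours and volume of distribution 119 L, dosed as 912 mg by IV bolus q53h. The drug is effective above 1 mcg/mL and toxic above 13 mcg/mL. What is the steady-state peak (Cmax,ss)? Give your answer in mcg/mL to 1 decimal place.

τ/t½ = 53/14 ≈ 3.7857, so fraction remaining f = (1/2)^(53/14) ≈ 0.0725.
Accumulation ratio R = 1/(1 − f) ≈ 1/0.9275 ≈ 1.0782.
Each bolus raises the concentration by D/Vd = 912/119 ≈ 7.664 mcg/mL.
Cmax,ss = C₀/(1 − f) ≈ 7.664/0.9275 ≈ 8.263 mcg/mL.
Peak 8.3 mcg/mL vs MTC 13 mcg/mL: below toxic threshold.

8.3 mcg/mL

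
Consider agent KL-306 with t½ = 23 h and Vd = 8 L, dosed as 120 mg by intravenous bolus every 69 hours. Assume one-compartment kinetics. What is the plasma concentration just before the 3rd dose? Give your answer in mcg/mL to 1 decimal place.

f = (1/2)^(τ/t½) = (1/2)^(69/23) ≈ 0.1250.
C₀ = D/Vd = 120/8 ≈ 15.000 mcg/mL.
Before the 3rd dose, 2 doses have been given. Superposition: Cmin = C₀·(f + f²).
≈ 15.000 × (0.1250 + 0.0156) ≈ 15.000 × 0.1406 ≈ 2.109 mcg/mL.

2.1 mcg/mL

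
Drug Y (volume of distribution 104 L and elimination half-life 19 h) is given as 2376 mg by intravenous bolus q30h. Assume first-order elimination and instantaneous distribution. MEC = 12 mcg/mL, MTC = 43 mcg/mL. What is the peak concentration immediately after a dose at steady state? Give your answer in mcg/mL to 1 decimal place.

34.3 mcg/mL

τ/t½ = 30/19 ≈ 1.5789, so fraction remaining f = (1/2)^(30/19) ≈ 0.3347.
At steady state, accumulation factor R = 1/(1 − e^(−kτ)) ≈ 1.5031.
Single-dose peak C₀ = D/Vd = 2376/104 ≈ 22.846 mcg/mL.
Steady-state peak Cmax,ss = C₀·R ≈ 22.846 × 1.5031 ≈ 34.340 mcg/mL.
Peak 34.3 mcg/mL vs MTC 43 mcg/mL: below toxic threshold.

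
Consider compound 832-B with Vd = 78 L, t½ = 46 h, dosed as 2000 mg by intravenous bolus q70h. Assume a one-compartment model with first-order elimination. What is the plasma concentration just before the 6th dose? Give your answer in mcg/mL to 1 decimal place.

13.6 mcg/mL

f = (1/2)^(τ/t½) = (1/2)^(70/46) ≈ 0.3483.
C₀ = D/Vd = 2000/78 ≈ 25.641 mcg/mL.
Before the 6th dose, 5 doses have been given. Superposition: Cmin = C₀·(f + f² + … + f^5).
≈ 25.641 × (0.3483 + 0.1213 + 0.0423 + 0.0147 + 0.0051) ≈ 25.641 × 0.5317 ≈ 13.633 mcg/mL.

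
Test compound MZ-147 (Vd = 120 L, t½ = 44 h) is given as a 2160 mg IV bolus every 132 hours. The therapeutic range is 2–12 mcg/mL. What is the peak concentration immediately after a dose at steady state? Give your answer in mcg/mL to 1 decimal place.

20.6 mcg/mL

τ = 132 h = 3 half-lives, so f = (1/2)^3 = 0.125.
At steady state, R = 1/(1 − 0.125) = 8/7.
Single-dose peak C₀ = D/Vd = 2160/120 = 18 mcg/mL.
Steady-state peak Cmax,ss = C₀·R = 18 × 8/7 ≈ 20.571 mcg/mL.
Peak 20.6 mcg/mL vs MTC 12 mcg/mL: exceeds toxic threshold.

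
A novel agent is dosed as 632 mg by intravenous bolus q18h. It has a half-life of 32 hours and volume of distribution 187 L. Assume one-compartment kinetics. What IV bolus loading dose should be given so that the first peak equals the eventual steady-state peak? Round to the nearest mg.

1957 mg

f = (1/2)^(18/32) ≈ 0.677128; accumulation ratio R = 1/(1−f) ≈ 3.09720.
Loading dose to hit Cmax,ss on first dose: D_load = D_maint·R ≈ 632 × 3.09720 ≈ 1957.43 mg.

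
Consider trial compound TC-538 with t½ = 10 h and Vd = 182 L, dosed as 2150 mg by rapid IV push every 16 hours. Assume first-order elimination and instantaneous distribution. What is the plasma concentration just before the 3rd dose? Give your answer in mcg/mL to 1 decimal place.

5.2 mcg/mL

f = (1/2)^(τ/t½) = (1/2)^(16/10) ≈ 0.3299.
C₀ = D/Vd = 2150/182 ≈ 11.813 mcg/mL.
Before the 3rd dose, 2 doses have been given. Superposition: Cmin = C₀·(f + f²).
≈ 11.813 × (0.3299 + 0.1088) ≈ 11.813 × 0.4387 ≈ 5.182 mcg/mL.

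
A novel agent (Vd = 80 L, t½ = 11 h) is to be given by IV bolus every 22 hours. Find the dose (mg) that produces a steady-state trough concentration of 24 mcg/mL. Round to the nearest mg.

5760 mg

τ/t½ = 22/11 ≈ 2, so f = (1/2)^(22/11) ≈ 0.250000.
Cmin,ss = (D/Vd)·f/(1−f), so D = Cmin,ss·Vd·(1−f)/f.
D = 24 × 80 × (1−f)/f ≈ 24 × 80 × 3.00000 ≈ 5760.00 mg.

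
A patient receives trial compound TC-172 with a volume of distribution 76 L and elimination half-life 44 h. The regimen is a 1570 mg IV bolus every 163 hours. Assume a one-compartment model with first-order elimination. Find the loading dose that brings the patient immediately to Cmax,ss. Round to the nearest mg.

f = (1/2)^(163/44) ≈ 0.076704; accumulation ratio R = 1/(1−f) ≈ 1.08308.
Loading dose to hit Cmax,ss on first dose: D_load = D_maint·R ≈ 1570 × 1.08308 ≈ 1700.44 mg.

1700 mg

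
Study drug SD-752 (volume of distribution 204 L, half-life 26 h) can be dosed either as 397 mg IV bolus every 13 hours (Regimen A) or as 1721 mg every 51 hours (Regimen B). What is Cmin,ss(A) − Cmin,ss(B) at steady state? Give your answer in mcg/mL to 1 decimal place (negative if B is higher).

1.8 mcg/mL

Regimen A: f = (1/2)^(13/26) ≈ 0.7071; Cmin,ss = (397/204)·f/(1−f) ≈ 4.698 mcg/mL.
Regimen B: f = (1/2)^(51/26) ≈ 0.2568; Cmin,ss = (1721/204)·f/(1−f) ≈ 2.915 mcg/mL.
Difference ≈ 4.698 − 2.915 ≈ 1.783 mcg/mL.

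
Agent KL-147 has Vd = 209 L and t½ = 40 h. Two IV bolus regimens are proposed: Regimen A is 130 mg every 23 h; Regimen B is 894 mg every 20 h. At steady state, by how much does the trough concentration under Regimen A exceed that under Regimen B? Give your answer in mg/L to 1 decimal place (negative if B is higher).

Regimen A: f = (1/2)^(23/40) ≈ 0.6713; Cmin,ss = (130/209)·f/(1−f) ≈ 1.270 mg/L.
Regimen B: f = (1/2)^(20/40) ≈ 0.7071; Cmin,ss = (894/209)·f/(1−f) ≈ 10.326 mg/L.
Difference ≈ 1.270 − 10.326 ≈ -9.056 mg/L.

-9.1 mg/L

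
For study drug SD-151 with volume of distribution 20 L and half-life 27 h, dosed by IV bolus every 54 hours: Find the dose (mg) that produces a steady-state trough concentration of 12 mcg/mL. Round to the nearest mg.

τ/t½ = 54/27 ≈ 2, so f = (1/2)^(54/27) ≈ 0.250000.
Cmin,ss = (D/Vd)·f/(1−f), so D = Cmin,ss·Vd·(1−f)/f.
D = 12 × 20 × (1−f)/f ≈ 12 × 20 × 3.00000 ≈ 720.00 mg.

720 mg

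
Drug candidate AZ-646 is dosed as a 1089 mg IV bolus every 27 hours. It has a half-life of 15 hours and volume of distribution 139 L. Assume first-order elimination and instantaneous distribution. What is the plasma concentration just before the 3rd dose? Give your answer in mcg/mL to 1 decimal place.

f = (1/2)^(τ/t½) = (1/2)^(27/15) ≈ 0.2872.
C₀ = D/Vd = 1089/139 ≈ 7.835 mcg/mL.
Before the 3rd dose, 2 doses have been given. Superposition: Cmin = C₀·(f + f²).
≈ 7.835 × (0.2872 + 0.0825) ≈ 7.835 × 0.3697 ≈ 2.897 mcg/mL.

2.9 mcg/mL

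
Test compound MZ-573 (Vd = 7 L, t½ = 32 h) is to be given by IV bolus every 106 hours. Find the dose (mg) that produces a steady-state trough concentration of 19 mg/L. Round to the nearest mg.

1188 mg

τ/t½ = 106/32 ≈ 3.3125, so f = (1/2)^(106/32) ≈ 0.100656.
Cmin,ss = (D/Vd)·f/(1−f), so D = Cmin,ss·Vd·(1−f)/f.
D = 19 × 7 × (1−f)/f ≈ 19 × 7 × 8.93483 ≈ 1188.33 mg.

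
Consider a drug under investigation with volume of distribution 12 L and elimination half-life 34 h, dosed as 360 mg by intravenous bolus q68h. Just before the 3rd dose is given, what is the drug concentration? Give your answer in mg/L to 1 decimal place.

9.4 mg/L

f = (1/2)^(τ/t½) = (1/2)^(68/34) ≈ 0.2500.
C₀ = D/Vd = 360/12 ≈ 30.000 mg/L.
Before the 3rd dose, 2 doses have been given. Superposition: Cmin = C₀·(f + f²).
≈ 30.000 × (0.2500 + 0.0625) ≈ 30.000 × 0.3125 ≈ 9.375 mg/L.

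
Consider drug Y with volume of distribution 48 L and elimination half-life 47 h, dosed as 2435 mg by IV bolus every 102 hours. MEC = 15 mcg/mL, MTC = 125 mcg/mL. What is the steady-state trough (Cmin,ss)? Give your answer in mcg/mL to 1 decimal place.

14.5 mcg/mL

τ/t½ = 102/47 ≈ 2.1702, so fraction remaining f = (1/2)^(102/47) ≈ 0.2222.
At steady state, accumulation factor R = 1/(1 − e^(−kτ)) ≈ 1.2857.
Single-dose peak C₀ = D/Vd = 2435/48 ≈ 50.729 mcg/mL.
Steady-state peak Cmax,ss = C₀·R ≈ 50.729 × 1.2857 ≈ 65.222 mcg/mL.
Steady-state trough Cmin,ss = Cmax,ss·f ≈ 65.222 × 0.2222 ≈ 14.492 mcg/mL.
Trough 14.5 mcg/mL vs MEC 15 mcg/mL: subtherapeutic.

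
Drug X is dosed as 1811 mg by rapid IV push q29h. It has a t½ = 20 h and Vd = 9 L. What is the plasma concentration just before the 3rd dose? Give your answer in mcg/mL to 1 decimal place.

100.6 mcg/mL

f = (1/2)^(τ/t½) = (1/2)^(29/20) ≈ 0.3660.
C₀ = D/Vd = 1811/9 ≈ 201.222 mcg/mL.
Before the 3rd dose, 2 doses have been given. Superposition: Cmin = C₀·(f + f²).
≈ 201.222 × (0.3660 + 0.1340) ≈ 201.222 × 0.5000 ≈ 100.611 mcg/mL.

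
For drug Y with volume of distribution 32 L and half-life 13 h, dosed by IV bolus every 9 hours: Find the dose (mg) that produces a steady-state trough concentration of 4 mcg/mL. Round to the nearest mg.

79 mg

τ/t½ = 9/13 ≈ 0.69231, so f = (1/2)^(9/13) ≈ 0.618863.
Cmin,ss = (D/Vd)·f/(1−f), so D = Cmin,ss·Vd·(1−f)/f.
D = 4 × 32 × (1−f)/f ≈ 4 × 32 × 0.61587 ≈ 78.83 mg.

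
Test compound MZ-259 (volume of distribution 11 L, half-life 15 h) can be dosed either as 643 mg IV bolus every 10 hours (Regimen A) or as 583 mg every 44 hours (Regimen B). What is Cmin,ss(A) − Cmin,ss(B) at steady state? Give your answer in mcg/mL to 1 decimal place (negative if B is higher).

91.5 mcg/mL

Regimen A: f = (1/2)^(10/15) ≈ 0.6300; Cmin,ss = (643/11)·f/(1−f) ≈ 99.531 mcg/mL.
Regimen B: f = (1/2)^(44/15) ≈ 0.1309; Cmin,ss = (583/11)·f/(1−f) ≈ 7.983 mcg/mL.
Difference ≈ 99.531 − 7.983 ≈ 91.548 mcg/mL.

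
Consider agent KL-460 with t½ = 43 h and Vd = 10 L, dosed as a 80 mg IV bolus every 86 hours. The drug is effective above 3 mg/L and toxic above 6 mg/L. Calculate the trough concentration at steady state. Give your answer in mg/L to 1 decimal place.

The dosing interval is 2 half-lives, so f = 2^(−2) = 0.25.
Accumulation ratio R = 1/(1 − f) = 1/0.75 = 4/3.
Single-dose peak C₀ = D/Vd = 80/10 = 8 mg/L.
Steady-state peak Cmax,ss = C₀·R = 8 × 4/3 ≈ 10.667 mg/L.
Steady-state trough Cmin,ss = Cmax,ss·f ≈ 10.667 × 0.25 ≈ 2.667 mg/L.
Trough 2.7 mg/L vs MEC 3 mg/L: subtherapeutic.

2.7 mg/L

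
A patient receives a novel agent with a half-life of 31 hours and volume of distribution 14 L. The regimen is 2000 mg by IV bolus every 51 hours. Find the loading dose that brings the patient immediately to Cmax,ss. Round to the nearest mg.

2940 mg

f = (1/2)^(51/31) ≈ 0.319711; accumulation ratio R = 1/(1−f) ≈ 1.46996.
Loading dose to hit Cmax,ss on first dose: D_load = D_maint·R ≈ 2000 × 1.46996 ≈ 2939.92 mg.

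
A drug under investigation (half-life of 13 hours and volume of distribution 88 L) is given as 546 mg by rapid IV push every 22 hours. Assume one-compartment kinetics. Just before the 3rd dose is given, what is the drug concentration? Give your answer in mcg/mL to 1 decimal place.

2.5 mcg/mL

f = (1/2)^(τ/t½) = (1/2)^(22/13) ≈ 0.3094.
C₀ = D/Vd = 546/88 ≈ 6.205 mcg/mL.
Before the 3rd dose, 2 doses have been given. Superposition: Cmin = C₀·(f + f²).
≈ 6.205 × (0.3094 + 0.0957) ≈ 6.205 × 0.4051 ≈ 2.514 mcg/mL.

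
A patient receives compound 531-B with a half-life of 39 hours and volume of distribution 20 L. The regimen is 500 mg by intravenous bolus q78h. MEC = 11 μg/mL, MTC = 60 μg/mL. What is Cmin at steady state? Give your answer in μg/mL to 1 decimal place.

8.3 μg/mL

The dosing interval is 2 half-lives, so f = 2^(−2) = 0.25.
At steady state, R = 1/(1 − 0.25) = 4/3.
Single-dose peak C₀ = D/Vd = 500/20 = 25 μg/mL.
Steady-state peak Cmax,ss = C₀·R = 25 × 4/3 ≈ 33.333 μg/mL.
Steady-state trough Cmin,ss = Cmax,ss·f ≈ 33.333 × 0.25 ≈ 8.333 μg/mL.
Trough 8.3 μg/mL vs MEC 11 μg/mL: subtherapeutic.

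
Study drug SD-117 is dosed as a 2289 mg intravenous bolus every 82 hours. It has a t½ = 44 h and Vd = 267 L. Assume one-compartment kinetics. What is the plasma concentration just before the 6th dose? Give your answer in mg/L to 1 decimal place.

3.2 mg/L

f = (1/2)^(τ/t½) = (1/2)^(82/44) ≈ 0.2748.
C₀ = D/Vd = 2289/267 ≈ 8.573 mg/L.
Before the 6th dose, 5 doses have been given. Superposition: Cmin = C₀·(f + f² + … + f^5).
≈ 8.573 × (0.2748 + 0.0755 + 0.0208 + 0.0057 + 0.0016) ≈ 8.573 × 0.3784 ≈ 3.244 mg/L.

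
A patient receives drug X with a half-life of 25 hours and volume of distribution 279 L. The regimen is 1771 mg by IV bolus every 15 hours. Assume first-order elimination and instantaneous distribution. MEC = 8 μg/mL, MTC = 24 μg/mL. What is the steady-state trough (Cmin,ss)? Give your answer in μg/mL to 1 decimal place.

k = ln2/t½ = ln2/25 ≈ 0.027726 h⁻¹; fraction remaining f = e^(−kτ) = e^(−0.027726×15) ≈ 0.6598.
At steady state, accumulation factor R = 1/(1 − e^(−kτ)) ≈ 2.9394.
Each bolus raises the concentration by D/Vd = 1771/279 ≈ 6.348 μg/mL.
Steady-state peak Cmax,ss = C₀·R ≈ 6.348 × 2.9394 ≈ 18.659 μg/mL.
One interval later, Cmin,ss = Cmax,ss·e^(−kτ) ≈ 18.659 × 0.6598 ≈ 12.311 μg/mL.
Trough 12.3 μg/mL vs MEC 8 μg/mL: adequate.

12.3 μg/mL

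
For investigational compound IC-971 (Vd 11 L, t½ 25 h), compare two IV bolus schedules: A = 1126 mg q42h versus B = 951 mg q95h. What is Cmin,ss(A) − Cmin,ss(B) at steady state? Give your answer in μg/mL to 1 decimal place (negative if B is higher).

39.8 μg/mL

Regimen A: f = (1/2)^(42/25) ≈ 0.3121; Cmin,ss = (1126/11)·f/(1−f) ≈ 46.442 μg/mL.
Regimen B: f = (1/2)^(95/25) ≈ 0.0718; Cmin,ss = (951/11)·f/(1−f) ≈ 6.688 μg/mL.
Difference ≈ 46.442 − 6.688 ≈ 39.754 μg/mL.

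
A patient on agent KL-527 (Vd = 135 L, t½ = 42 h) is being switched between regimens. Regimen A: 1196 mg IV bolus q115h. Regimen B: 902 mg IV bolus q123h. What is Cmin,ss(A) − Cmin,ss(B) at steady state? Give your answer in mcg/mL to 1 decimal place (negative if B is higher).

Regimen A: f = (1/2)^(115/42) ≈ 0.1499; Cmin,ss = (1196/135)·f/(1−f) ≈ 1.562 mcg/mL.
Regimen B: f = (1/2)^(123/42) ≈ 0.1313; Cmin,ss = (902/135)·f/(1−f) ≈ 1.010 mcg/mL.
Difference ≈ 1.562 − 1.010 ≈ 0.552 mcg/mL.

0.6 mcg/mL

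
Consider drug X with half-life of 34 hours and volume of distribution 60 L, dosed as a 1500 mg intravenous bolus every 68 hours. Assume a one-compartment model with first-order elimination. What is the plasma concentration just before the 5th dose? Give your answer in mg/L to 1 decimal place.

f = (1/2)^(τ/t½) = (1/2)^(68/34) ≈ 0.2500.
C₀ = D/Vd = 1500/60 ≈ 25.000 mg/L.
Before the 5th dose, 4 doses have been given. Superposition: Cmin = C₀·(f + f² + … + f^4).
≈ 25.000 × (0.2500 + 0.0625 + 0.0156 + 0.0039) ≈ 25.000 × 0.3320 ≈ 8.300 mg/L.

8.3 mg/L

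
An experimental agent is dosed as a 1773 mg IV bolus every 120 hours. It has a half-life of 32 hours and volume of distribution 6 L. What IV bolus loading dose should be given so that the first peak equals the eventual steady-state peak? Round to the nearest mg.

f = (1/2)^(120/32) ≈ 0.074325; accumulation ratio R = 1/(1−f) ≈ 1.08029.
Loading dose to hit Cmax,ss on first dose: D_load = D_maint·R ≈ 1773 × 1.08029 ≈ 1915.35 mg.

1915 mg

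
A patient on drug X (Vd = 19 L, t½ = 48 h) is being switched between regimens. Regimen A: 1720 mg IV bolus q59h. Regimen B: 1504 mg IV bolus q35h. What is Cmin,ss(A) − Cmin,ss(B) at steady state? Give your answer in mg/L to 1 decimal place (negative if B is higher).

Regimen A: f = (1/2)^(59/48) ≈ 0.4266; Cmin,ss = (1720/19)·f/(1−f) ≈ 67.350 mg/L.
Regimen B: f = (1/2)^(35/48) ≈ 0.6033; Cmin,ss = (1504/19)·f/(1−f) ≈ 120.383 mg/L.
Difference ≈ 67.350 − 120.383 ≈ -53.033 mg/L.

-53.0 mg/L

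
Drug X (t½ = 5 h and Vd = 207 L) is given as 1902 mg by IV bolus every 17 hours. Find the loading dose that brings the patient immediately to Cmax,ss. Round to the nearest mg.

2101 mg

f = (1/2)^(17/5) ≈ 0.094732; accumulation ratio R = 1/(1−f) ≈ 1.10465.
Loading dose to hit Cmax,ss on first dose: D_load = D_maint·R ≈ 1902 × 1.10465 ≈ 2101.04 mg.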